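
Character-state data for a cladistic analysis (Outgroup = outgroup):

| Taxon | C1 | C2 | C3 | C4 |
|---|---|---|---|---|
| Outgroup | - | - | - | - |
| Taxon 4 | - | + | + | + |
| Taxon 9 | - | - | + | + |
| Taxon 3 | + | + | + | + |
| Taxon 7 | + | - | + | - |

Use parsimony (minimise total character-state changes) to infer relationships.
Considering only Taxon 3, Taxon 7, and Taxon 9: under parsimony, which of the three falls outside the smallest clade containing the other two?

Taxon 7

The outgroup has state '-' for every character, so '+' is the derived state throughout.
C1 (state '+') occurs in Taxon 3 and Taxon 7 but conflicts with the nesting implied by the other characters — most parsimoniously interpreted as homoplasy.
Only Taxon 3 and Taxon 4 show the derived state '+' for C2, supporting them as a clade.
All ingroup taxa share the derived state '+' for C3; it defines the ingroup but does not resolve relationships within it.
C4 (derived state '+') is shared by Taxon 3, Taxon 4, and Taxon 9 — a synapomorphy uniting that clade.
Most parsimonious ingroup topology: (((Taxon 4,Taxon 3),Taxon 9),Taxon 7).
Taxon 3 and Taxon 9 share a more recent common ancestor with each other than either does with Taxon 7, so Taxon 7 is the least closely related of the three.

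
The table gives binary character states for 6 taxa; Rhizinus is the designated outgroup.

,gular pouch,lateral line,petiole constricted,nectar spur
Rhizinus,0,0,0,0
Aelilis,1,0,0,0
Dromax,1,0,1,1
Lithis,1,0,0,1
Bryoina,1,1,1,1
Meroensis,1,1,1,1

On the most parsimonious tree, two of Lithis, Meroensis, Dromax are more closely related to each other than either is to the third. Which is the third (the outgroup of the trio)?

Lithis

The outgroup has state '0' for every character, so '1' is the derived state throughout.
All ingroup taxa share the derived state '1' for gular pouch; it defines the ingroup but does not resolve relationships within it.
lateral line (derived state '1') is shared by Bryoina and Meroensis — a synapomorphy uniting that clade.
Only Bryoina, Dromax, and Meroensis show the derived state '1' for petiole constricted, supporting them as a clade.
Only Bryoina, Dromax, Lithis, and Meroensis show the derived state '1' for nectar spur, supporting them as a clade.
Most parsimonious ingroup topology: (Aelilis,((Dromax,(Bryoina,Meroensis)),Lithis)).
Dromax and Meroensis share a more recent common ancestor with each other than either does with Lithis, so Lithis is the least closely related of the three.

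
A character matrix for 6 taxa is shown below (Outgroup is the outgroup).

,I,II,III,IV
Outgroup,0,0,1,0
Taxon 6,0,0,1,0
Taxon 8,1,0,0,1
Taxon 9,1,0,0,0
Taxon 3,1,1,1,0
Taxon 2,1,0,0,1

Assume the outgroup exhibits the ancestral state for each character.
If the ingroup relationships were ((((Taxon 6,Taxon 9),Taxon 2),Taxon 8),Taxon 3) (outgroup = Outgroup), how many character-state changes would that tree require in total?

Map each character onto ((((Taxon 6,Taxon 9),Taxon 2),Taxon 8),Taxon 3) (rooted by Outgroup) and count the minimum state changes it requires (Fitch parsimony):
I: 2; II: 1; III: 2; IV: 2.
Total tree length = 7.

7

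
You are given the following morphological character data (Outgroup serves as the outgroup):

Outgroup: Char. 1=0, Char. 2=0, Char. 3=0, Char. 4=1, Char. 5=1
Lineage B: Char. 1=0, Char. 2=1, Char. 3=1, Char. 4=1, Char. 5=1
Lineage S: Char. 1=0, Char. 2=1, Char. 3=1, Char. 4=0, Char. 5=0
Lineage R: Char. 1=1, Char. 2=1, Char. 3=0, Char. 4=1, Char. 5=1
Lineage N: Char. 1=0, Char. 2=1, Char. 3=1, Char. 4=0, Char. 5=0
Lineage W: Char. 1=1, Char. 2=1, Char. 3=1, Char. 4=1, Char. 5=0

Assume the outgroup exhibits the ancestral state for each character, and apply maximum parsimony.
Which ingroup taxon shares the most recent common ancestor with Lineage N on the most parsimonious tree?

Character polarity is set by the outgroup: the derived state is whichever differs from the outgroup's state, so for Char. 4, Char. 5 the derived state is '0', and for the remaining characters it is '1'.
Char. 1 groups Lineage R and Lineage W, which is incompatible with the clades supported by the remaining characters; treating it as convergent (homoplasy) costs fewer steps than any alternative tree.
Char. 2 (derived state '1') is shared by all ingroup taxa — unites the whole ingroup.
Only Lineage B, Lineage N, Lineage S, and Lineage W show the derived state '1' for Char. 3, supporting them as a clade.
Char. 4 (derived state '0') is shared by Lineage N and Lineage S — a synapomorphy uniting that clade.
Char. 5 (derived state '0') is shared by Lineage N, Lineage S, and Lineage W — a synapomorphy uniting that clade.
Most parsimonious ingroup topology: ((Lineage B,((Lineage S,Lineage N),Lineage W)),Lineage R).
Lineage N and Lineage S form a cherry on this tree, so they are sister taxa.

Lineage S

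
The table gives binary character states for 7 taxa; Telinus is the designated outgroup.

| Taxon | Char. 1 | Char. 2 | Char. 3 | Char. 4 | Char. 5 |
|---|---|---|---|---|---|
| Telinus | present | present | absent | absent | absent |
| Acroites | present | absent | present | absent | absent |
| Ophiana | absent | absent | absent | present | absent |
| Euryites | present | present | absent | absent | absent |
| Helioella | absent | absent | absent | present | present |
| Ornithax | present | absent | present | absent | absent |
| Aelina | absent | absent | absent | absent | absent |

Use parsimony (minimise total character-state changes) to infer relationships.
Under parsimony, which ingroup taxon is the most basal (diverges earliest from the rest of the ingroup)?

Character polarity is set by the outgroup: the derived state is whichever differs from the outgroup's state, so for Char. 1, Char. 2 the derived state is 'absent', and for the remaining characters it is 'present'.
Char. 1 (derived state 'absent') is shared by Aelina, Helioella, and Ophiana — a synapomorphy uniting that clade.
Char. 2 (derived state 'absent') is shared by Acroites, Aelina, Helioella, Ophiana, and Ornithax — a synapomorphy uniting that clade.
Only Acroites and Ornithax show the derived state 'present' for Char. 3, supporting them as a clade.
Char. 4 (derived state 'present') is shared by Helioella and Ophiana — a synapomorphy uniting that clade.
Char. 5 (derived state 'present') is unique to Helioella (autapomorphy; uninformative for grouping).
Most parsimonious ingroup topology: (((Acroites,Ornithax),((Ophiana,Helioella),Aelina)),Euryites).
Euryites is sister to the clade containing all other ingroup taxa, so it is the earliest-diverging (most basal) ingroup lineage.

Euryites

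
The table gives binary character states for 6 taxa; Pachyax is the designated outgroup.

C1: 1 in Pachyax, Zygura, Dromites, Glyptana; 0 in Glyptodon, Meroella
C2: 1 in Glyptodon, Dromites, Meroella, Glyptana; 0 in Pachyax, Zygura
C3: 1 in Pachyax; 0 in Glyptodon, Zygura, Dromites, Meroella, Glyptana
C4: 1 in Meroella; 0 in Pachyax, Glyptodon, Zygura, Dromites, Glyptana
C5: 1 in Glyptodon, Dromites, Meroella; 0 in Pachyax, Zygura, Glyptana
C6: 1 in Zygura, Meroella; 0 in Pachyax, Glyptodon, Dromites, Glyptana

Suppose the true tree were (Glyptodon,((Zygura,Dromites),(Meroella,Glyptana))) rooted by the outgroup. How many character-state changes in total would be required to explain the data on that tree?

11

Map each character onto (Glyptodon,((Zygura,Dromites),(Meroella,Glyptana))) (rooted by Pachyax) and count the minimum state changes it requires (Fitch parsimony):
C1: 2; C2: 2; C3: 1; C4: 1; C5: 3; C6: 2.
Total tree length = 11.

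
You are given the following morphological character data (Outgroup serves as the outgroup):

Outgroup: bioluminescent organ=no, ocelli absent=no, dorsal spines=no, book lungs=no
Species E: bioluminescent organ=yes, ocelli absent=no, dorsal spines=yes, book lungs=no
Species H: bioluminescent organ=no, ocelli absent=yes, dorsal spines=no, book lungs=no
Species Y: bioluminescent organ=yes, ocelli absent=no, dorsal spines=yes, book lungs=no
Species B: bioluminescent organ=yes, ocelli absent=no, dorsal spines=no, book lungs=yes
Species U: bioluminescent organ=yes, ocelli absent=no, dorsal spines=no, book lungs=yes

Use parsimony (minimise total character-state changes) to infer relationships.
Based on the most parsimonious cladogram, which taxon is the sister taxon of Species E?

The outgroup has state 'no' for every character, so 'yes' is the derived state throughout.
Only Species B, Species E, Species U, and Species Y show the derived state 'yes' for bioluminescent organ, supporting them as a clade.
ocelli absent: derived state 'yes' in Species H only — an autapomorphy, so it tells us nothing about relationships among taxa.
dorsal spines: derived state 'yes' in Species E and Species Y only — synapomorphy for {Species E, Species Y}.
book lungs: derived state 'yes' in Species B and Species U only — synapomorphy for {Species B, Species U}.
Most parsimonious ingroup topology: (((Species E,Species Y),(Species B,Species U)),Species H).
Species E and Species Y form a cherry on this tree, so they are sister taxa.

Species Y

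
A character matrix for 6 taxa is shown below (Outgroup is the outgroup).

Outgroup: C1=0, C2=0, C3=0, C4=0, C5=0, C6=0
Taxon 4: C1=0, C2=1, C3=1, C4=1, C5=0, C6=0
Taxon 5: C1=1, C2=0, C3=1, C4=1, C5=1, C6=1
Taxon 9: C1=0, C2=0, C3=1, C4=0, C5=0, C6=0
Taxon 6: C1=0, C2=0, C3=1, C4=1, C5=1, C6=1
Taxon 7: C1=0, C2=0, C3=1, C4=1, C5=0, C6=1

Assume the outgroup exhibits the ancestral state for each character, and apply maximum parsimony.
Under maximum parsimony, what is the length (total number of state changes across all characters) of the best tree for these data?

6

The outgroup has state '0' for every character, so '1' is the derived state throughout.
C1: derived state '1' in Taxon 5 only — an autapomorphy, so it tells us nothing about relationships among taxa.
C2 (derived state '1') is unique to Taxon 4 (autapomorphy; uninformative for grouping).
All ingroup taxa share the derived state '1' for C3; it defines the ingroup but does not resolve relationships within it.
Only Taxon 4, Taxon 5, Taxon 6, and Taxon 7 show the derived state '1' for C4, supporting them as a clade.
C5: derived state '1' in Taxon 5 and Taxon 6 only — synapomorphy for {Taxon 5, Taxon 6}.
C6: derived state '1' in Taxon 5, Taxon 6, and Taxon 7 only — synapomorphy for {Taxon 5, Taxon 6, Taxon 7}.
Most parsimonious ingroup topology: ((Taxon 4,((Taxon 5,Taxon 6),Taxon 7)),Taxon 9).
Changes per character on this tree: C1: 1; C2: 1; C3: 1; C4: 1; C5: 1; C6: 1.
Total = 6.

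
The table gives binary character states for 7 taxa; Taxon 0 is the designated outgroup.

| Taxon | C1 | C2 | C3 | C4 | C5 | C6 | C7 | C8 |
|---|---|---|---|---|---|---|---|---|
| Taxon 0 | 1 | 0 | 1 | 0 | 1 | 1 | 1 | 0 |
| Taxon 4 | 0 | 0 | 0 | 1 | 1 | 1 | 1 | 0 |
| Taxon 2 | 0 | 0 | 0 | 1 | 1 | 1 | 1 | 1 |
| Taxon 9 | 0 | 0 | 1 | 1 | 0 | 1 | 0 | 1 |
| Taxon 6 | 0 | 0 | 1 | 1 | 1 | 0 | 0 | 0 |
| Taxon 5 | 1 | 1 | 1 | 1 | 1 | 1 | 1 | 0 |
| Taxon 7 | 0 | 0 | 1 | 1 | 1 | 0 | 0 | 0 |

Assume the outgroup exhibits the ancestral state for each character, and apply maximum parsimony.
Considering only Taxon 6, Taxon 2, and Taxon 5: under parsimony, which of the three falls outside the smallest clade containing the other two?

Character polarity is set by the outgroup: the derived state is whichever differs from the outgroup's state, so for C1, C3, C5, C6, C7 the derived state is '0', and for the remaining characters it is '1'.
C1: derived state '0' in Taxon 2, Taxon 4, Taxon 6, Taxon 7, and Taxon 9 only — synapomorphy for {Taxon 2, Taxon 4, Taxon 6, Taxon 7, Taxon 9}.
C2 (derived state '1') is unique to Taxon 5 (autapomorphy; uninformative for grouping).
C3 (derived state '0') is shared by Taxon 2 and Taxon 4 — a synapomorphy uniting that clade.
All ingroup taxa share the derived state '1' for C4; it defines the ingroup but does not resolve relationships within it.
C5: derived state '0' in Taxon 9 only — an autapomorphy, so it tells us nothing about relationships among taxa.
C6: derived state '0' in Taxon 6 and Taxon 7 only — synapomorphy for {Taxon 6, Taxon 7}.
C7: derived state '0' in Taxon 6, Taxon 7, and Taxon 9 only — synapomorphy for {Taxon 6, Taxon 7, Taxon 9}.
C8 (state '1') occurs in Taxon 2 and Taxon 9 but conflicts with the nesting implied by the other characters — most parsimoniously interpreted as homoplasy.
Most parsimonious ingroup topology: (((Taxon 4,Taxon 2),(Taxon 9,(Taxon 6,Taxon 7))),Taxon 5).
Taxon 6 and Taxon 2 share a more recent common ancestor with each other than either does with Taxon 5, so Taxon 5 is the least closely related of the three.

Taxon 5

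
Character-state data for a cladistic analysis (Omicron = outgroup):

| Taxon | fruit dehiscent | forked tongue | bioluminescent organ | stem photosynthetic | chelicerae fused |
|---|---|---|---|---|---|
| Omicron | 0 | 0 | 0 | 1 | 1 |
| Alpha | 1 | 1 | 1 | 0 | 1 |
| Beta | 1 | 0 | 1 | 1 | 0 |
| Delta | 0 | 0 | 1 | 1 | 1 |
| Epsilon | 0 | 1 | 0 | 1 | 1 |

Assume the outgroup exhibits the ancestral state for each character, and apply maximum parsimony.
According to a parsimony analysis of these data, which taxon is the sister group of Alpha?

Character polarity is set by the outgroup: the derived state is whichever differs from the outgroup's state, so for stem photosynthetic, chelicerae fused the derived state is '0', and for the remaining characters it is '1'.
Only Alpha and Beta show the derived state '1' for fruit dehiscent, supporting them as a clade.
forked tongue (state '1') occurs in Alpha and Epsilon but conflicts with the nesting implied by the other characters — most parsimoniously interpreted as homoplasy.
Only Alpha, Beta, and Delta show the derived state '1' for bioluminescent organ, supporting them as a clade.
stem photosynthetic: derived state '0' in Alpha only — an autapomorphy, so it tells us nothing about relationships among taxa.
chelicerae fused (derived state '0') is unique to Beta (autapomorphy; uninformative for grouping).
Most parsimonious ingroup topology: (((Alpha,Beta),Delta),Epsilon).
Alpha and Beta form a cherry on this tree, so they are sister taxa.

Beta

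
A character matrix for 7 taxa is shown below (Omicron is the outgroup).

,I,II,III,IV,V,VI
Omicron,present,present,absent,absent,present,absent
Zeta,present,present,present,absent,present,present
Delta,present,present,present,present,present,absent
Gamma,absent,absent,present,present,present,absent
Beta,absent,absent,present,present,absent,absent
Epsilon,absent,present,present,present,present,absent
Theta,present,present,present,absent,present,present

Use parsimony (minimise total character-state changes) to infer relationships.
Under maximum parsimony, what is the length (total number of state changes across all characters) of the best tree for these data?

Character polarity is set by the outgroup: the derived state is whichever differs from the outgroup's state, so for I, II, V the derived state is 'absent', and for the remaining characters it is 'present'.
I (derived state 'absent') is shared by Beta, Epsilon, and Gamma — a synapomorphy uniting that clade.
Only Beta and Gamma show the derived state 'absent' for II, supporting them as a clade.
III (derived state 'present') is shared by all ingroup taxa — unites the whole ingroup.
Only Beta, Delta, Epsilon, and Gamma show the derived state 'present' for IV, supporting them as a clade.
V (derived state 'absent') is unique to Beta (autapomorphy; uninformative for grouping).
VI (derived state 'present') is shared by Theta and Zeta — a synapomorphy uniting that clade.
Most parsimonious ingroup topology: ((Zeta,Theta),(Delta,((Gamma,Beta),Epsilon))).
Changes per character on this tree: I: 1; II: 1; III: 1; IV: 1; V: 1; VI: 1.
Total = 6.

6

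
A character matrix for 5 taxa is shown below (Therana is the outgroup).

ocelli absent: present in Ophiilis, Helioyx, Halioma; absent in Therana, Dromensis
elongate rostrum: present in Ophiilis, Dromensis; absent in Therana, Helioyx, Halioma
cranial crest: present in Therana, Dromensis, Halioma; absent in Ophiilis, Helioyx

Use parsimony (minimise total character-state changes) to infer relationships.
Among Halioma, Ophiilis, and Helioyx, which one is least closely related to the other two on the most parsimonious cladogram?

Halioma

Character polarity is set by the outgroup: the derived state is whichever differs from the outgroup's state, so for cranial crest the derived state is 'absent', and for the remaining characters it is 'present'.
Only Halioma, Helioyx, and Ophiilis show the derived state 'present' for ocelli absent, supporting them as a clade.
elongate rostrum (state 'present') occurs in Dromensis and Ophiilis but conflicts with the nesting implied by the other characters — most parsimoniously interpreted as homoplasy.
cranial crest (derived state 'absent') is shared by Helioyx and Ophiilis — a synapomorphy uniting that clade.
Most parsimonious ingroup topology: (((Ophiilis,Helioyx),Halioma),Dromensis).
Ophiilis and Helioyx share a more recent common ancestor with each other than either does with Halioma, so Halioma is the least closely related of the three.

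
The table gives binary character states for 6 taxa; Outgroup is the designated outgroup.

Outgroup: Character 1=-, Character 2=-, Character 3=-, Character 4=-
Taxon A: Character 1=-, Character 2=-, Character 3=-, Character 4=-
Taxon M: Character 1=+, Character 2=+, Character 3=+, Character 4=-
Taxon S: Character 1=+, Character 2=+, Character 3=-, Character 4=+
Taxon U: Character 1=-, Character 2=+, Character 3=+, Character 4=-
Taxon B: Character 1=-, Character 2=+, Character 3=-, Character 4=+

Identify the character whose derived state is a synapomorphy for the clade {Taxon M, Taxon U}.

Character 3

The outgroup has state '-' for every character, so '+' is the derived state throughout.
Character 1 (state '+') occurs in Taxon M and Taxon S but conflicts with the nesting implied by the other characters — most parsimoniously interpreted as homoplasy.
Character 2 (derived state '+') is shared by Taxon B, Taxon M, Taxon S, and Taxon U — a synapomorphy uniting that clade.
Character 3 (derived state '+') is shared by Taxon M and Taxon U — a synapomorphy uniting that clade.
Only Taxon B and Taxon S show the derived state '+' for Character 4, supporting them as a clade.
Most parsimonious ingroup topology: (Taxon A,((Taxon M,Taxon U),(Taxon S,Taxon B))).
The clade {Taxon M, Taxon U} is supported by Character 3: its derived state '+' occurs in exactly those taxa and in no other taxon (including the outgroup).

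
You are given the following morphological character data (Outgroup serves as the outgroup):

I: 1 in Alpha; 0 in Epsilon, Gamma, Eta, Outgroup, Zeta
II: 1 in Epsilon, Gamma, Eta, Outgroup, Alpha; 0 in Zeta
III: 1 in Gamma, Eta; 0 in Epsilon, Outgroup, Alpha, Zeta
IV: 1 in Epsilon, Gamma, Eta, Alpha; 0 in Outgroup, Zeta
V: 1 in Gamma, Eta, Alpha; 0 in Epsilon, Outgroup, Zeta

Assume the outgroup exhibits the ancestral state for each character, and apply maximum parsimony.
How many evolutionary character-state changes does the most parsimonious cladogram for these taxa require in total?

Character polarity is set by the outgroup: the derived state is whichever differs from the outgroup's state, so for II the derived state is '0', and for the remaining characters it is '1'.
I (derived state '1') is unique to Alpha (autapomorphy; uninformative for grouping).
II (derived state '0') is unique to Zeta (autapomorphy; uninformative for grouping).
Only Eta and Gamma show the derived state '1' for III, supporting them as a clade.
IV (derived state '1') is shared by Alpha, Epsilon, Eta, and Gamma — a synapomorphy uniting that clade.
V (derived state '1') is shared by Alpha, Eta, and Gamma — a synapomorphy uniting that clade.
Most parsimonious ingroup topology: ((((Gamma,Eta),Alpha),Epsilon),Zeta).
Changes per character on this tree: I: 1; II: 1; III: 1; IV: 1; V: 1.
Total = 5.

5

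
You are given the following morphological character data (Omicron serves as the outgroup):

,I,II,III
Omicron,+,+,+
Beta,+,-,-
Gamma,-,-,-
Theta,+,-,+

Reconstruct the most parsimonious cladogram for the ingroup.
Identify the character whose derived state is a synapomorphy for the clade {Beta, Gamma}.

The outgroup has state '+' for every character, so '-' is the derived state throughout.
I: derived state '-' in Gamma only — an autapomorphy, so it tells us nothing about relationships among taxa.
All ingroup taxa share the derived state '-' for II; it defines the ingroup but does not resolve relationships within it.
Only Beta and Gamma show the derived state '-' for III, supporting them as a clade.
Most parsimonious ingroup topology: ((Beta,Gamma),Theta).
The clade {Beta, Gamma} is supported by III: its derived state '-' occurs in exactly those taxa and in no other taxon (including the outgroup).

III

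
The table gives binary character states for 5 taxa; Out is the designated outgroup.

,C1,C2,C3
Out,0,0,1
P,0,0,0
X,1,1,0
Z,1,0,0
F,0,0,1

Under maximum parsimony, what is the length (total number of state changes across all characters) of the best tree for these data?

3

Character polarity is set by the outgroup: the derived state is whichever differs from the outgroup's state, so for C3 the derived state is '0', and for the remaining characters it is '1'.
C1 (derived state '1') is shared by X and Z — a synapomorphy uniting that clade.
C2: derived state '1' in X only — an autapomorphy, so it tells us nothing about relationships among taxa.
C3 (derived state '0') is shared by P, X, and Z — a synapomorphy uniting that clade.
Most parsimonious ingroup topology: ((P,(X,Z)),F).
Changes per character on this tree: C1: 1; C2: 1; C3: 1.
Total = 3.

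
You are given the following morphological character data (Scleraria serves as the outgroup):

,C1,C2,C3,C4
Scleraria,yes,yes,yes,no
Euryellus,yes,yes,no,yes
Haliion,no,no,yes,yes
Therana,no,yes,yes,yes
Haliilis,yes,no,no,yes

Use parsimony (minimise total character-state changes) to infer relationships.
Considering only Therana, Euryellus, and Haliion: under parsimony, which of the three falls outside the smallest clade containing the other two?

Euryellus

Character polarity is set by the outgroup: the derived state is whichever differs from the outgroup's state, so for C1, C2, C3 the derived state is 'no', and for the remaining characters it is 'yes'.
C1: derived state 'no' in Haliion and Therana only — synapomorphy for {Haliion, Therana}.
C2 (state 'no') occurs in Haliilis and Haliion but conflicts with the nesting implied by the other characters — most parsimoniously interpreted as homoplasy.
C3 (derived state 'no') is shared by Euryellus and Haliilis — a synapomorphy uniting that clade.
C4 (derived state 'yes') is shared by all ingroup taxa — unites the whole ingroup.
Most parsimonious ingroup topology: ((Euryellus,Haliilis),(Haliion,Therana)).
Haliion and Therana share a more recent common ancestor with each other than either does with Euryellus, so Euryellus is the least closely related of the three.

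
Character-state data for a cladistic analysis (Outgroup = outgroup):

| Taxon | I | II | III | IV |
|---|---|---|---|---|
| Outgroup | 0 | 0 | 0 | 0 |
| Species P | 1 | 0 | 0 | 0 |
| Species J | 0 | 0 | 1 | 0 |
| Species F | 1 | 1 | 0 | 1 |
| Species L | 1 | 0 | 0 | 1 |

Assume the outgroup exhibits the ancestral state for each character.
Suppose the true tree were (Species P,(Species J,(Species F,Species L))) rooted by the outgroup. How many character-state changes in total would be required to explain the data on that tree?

Map each character onto (Species P,(Species J,(Species F,Species L))) (rooted by Outgroup) and count the minimum state changes it requires (Fitch parsimony):
I: 2; II: 1; III: 1; IV: 1.
Total tree length = 5.

5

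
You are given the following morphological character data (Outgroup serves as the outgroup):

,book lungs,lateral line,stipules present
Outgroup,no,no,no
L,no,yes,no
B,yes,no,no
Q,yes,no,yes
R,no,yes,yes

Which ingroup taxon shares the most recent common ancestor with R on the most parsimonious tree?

The outgroup has state 'no' for every character, so 'yes' is the derived state throughout.
book lungs (derived state 'yes') is shared by B and Q — a synapomorphy uniting that clade.
lateral line (derived state 'yes') is shared by L and R — a synapomorphy uniting that clade.
stipules present groups Q and R, which is incompatible with the clades supported by the remaining characters; treating it as convergent (homoplasy) costs fewer steps than any alternative tree.
Most parsimonious ingroup topology: ((L,R),(B,Q)).
R and L form a cherry on this tree, so they are sister taxa.

L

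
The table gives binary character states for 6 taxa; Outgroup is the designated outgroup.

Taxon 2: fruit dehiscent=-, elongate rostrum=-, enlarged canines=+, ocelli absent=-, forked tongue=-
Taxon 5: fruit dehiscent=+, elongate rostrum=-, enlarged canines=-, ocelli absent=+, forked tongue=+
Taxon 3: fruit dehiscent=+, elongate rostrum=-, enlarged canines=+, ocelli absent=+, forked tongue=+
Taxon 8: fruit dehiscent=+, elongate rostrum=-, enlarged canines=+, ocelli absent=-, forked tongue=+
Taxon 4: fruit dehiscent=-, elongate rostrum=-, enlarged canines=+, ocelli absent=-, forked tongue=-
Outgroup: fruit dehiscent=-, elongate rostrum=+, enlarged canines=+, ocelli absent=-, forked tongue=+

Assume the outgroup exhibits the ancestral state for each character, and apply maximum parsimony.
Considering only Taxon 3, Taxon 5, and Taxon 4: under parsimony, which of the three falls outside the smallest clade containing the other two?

Taxon 4

Character polarity is set by the outgroup: the derived state is whichever differs from the outgroup's state, so for elongate rostrum, enlarged canines, forked tongue the derived state is '-', and for the remaining characters it is '+'.
fruit dehiscent (derived state '+') is shared by Taxon 3, Taxon 5, and Taxon 8 — a synapomorphy uniting that clade.
elongate rostrum (derived state '-') is shared by all ingroup taxa — unites the whole ingroup.
enlarged canines (derived state '-') is unique to Taxon 5 (autapomorphy; uninformative for grouping).
ocelli absent (derived state '+') is shared by Taxon 3 and Taxon 5 — a synapomorphy uniting that clade.
forked tongue: derived state '-' in Taxon 2 and Taxon 4 only — synapomorphy for {Taxon 2, Taxon 4}.
Most parsimonious ingroup topology: (((Taxon 5,Taxon 3),Taxon 8),(Taxon 2,Taxon 4)).
Taxon 3 and Taxon 5 share a more recent common ancestor with each other than either does with Taxon 4, so Taxon 4 is the least closely related of the three.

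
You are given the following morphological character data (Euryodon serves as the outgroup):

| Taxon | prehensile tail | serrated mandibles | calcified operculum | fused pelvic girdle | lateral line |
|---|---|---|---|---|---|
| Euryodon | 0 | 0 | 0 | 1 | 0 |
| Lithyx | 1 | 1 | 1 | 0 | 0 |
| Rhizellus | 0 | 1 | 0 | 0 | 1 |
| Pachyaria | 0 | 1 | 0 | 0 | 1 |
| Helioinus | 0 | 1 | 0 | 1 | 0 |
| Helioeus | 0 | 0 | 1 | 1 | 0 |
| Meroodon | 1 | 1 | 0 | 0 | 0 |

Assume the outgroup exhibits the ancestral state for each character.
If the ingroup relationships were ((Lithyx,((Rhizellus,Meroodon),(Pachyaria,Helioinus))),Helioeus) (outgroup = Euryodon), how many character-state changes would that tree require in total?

Map each character onto ((Lithyx,((Rhizellus,Meroodon),(Pachyaria,Helioinus))),Helioeus) (rooted by Euryodon) and count the minimum state changes it requires (Fitch parsimony):
prehensile tail: 2; serrated mandibles: 1; calcified operculum: 2; fused pelvic girdle: 2; lateral line: 2.
Total tree length = 9.

9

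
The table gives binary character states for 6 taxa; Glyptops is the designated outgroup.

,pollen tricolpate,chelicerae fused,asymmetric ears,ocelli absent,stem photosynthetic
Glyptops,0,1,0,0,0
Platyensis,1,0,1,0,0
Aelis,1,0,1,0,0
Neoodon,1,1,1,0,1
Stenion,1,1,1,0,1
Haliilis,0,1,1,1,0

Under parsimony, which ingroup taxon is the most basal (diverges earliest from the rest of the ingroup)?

Haliilis

Character polarity is set by the outgroup: the derived state is whichever differs from the outgroup's state, so for chelicerae fused the derived state is '0', and for the remaining characters it is '1'.
pollen tricolpate: derived state '1' in Aelis, Neoodon, Platyensis, and Stenion only — synapomorphy for {Aelis, Neoodon, Platyensis, Stenion}.
Only Aelis and Platyensis show the derived state '0' for chelicerae fused, supporting them as a clade.
asymmetric ears (derived state '1') is shared by all ingroup taxa — unites the whole ingroup.
ocelli absent: derived state '1' in Haliilis only — an autapomorphy, so it tells us nothing about relationships among taxa.
Only Neoodon and Stenion show the derived state '1' for stem photosynthetic, supporting them as a clade.
Most parsimonious ingroup topology: (((Platyensis,Aelis),(Neoodon,Stenion)),Haliilis).
Haliilis is sister to the clade containing all other ingroup taxa, so it is the earliest-diverging (most basal) ingroup lineage.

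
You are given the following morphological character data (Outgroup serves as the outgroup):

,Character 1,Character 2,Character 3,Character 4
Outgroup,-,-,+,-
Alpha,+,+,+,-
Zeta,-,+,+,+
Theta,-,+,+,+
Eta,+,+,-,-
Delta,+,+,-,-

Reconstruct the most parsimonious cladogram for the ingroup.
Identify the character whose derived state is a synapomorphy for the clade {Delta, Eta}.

Character 3

Character polarity is set by the outgroup: the derived state is whichever differs from the outgroup's state, so for Character 3 the derived state is '-', and for the remaining characters it is '+'.
Character 1 (derived state '+') is shared by Alpha, Delta, and Eta — a synapomorphy uniting that clade.
Character 2 (derived state '+') is shared by all ingroup taxa — unites the whole ingroup.
Character 3 (derived state '-') is shared by Delta and Eta — a synapomorphy uniting that clade.
Character 4 (derived state '+') is shared by Theta and Zeta — a synapomorphy uniting that clade.
Most parsimonious ingroup topology: ((Alpha,(Eta,Delta)),(Zeta,Theta)).
The clade {Delta, Eta} is supported by Character 3: its derived state '-' occurs in exactly those taxa and in no other taxon (including the outgroup).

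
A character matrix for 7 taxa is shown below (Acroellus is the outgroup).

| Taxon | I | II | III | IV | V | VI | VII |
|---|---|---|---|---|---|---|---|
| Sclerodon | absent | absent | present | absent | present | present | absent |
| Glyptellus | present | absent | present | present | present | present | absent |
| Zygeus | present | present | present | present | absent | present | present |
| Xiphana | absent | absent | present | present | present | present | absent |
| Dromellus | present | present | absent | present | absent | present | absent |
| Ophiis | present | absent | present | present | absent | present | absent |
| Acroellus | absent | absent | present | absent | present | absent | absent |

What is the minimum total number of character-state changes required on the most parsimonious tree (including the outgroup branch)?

7

Character polarity is set by the outgroup: the derived state is whichever differs from the outgroup's state, so for III, V the derived state is 'absent', and for the remaining characters it is 'present'.
I: derived state 'present' in Dromellus, Glyptellus, Ophiis, and Zygeus only — synapomorphy for {Dromellus, Glyptellus, Ophiis, Zygeus}.
II: derived state 'present' in Dromellus and Zygeus only — synapomorphy for {Dromellus, Zygeus}.
III (derived state 'absent') is unique to Dromellus (autapomorphy; uninformative for grouping).
Only Dromellus, Glyptellus, Ophiis, Xiphana, and Zygeus show the derived state 'present' for IV, supporting them as a clade.
V: derived state 'absent' in Dromellus, Ophiis, and Zygeus only — synapomorphy for {Dromellus, Ophiis, Zygeus}.
VI (derived state 'present') is shared by all ingroup taxa — unites the whole ingroup.
VII (derived state 'present') is unique to Zygeus (autapomorphy; uninformative for grouping).
Most parsimonious ingroup topology: ((((Ophiis,(Zygeus,Dromellus)),Glyptellus),Xiphana),Sclerodon).
Changes per character on this tree: I: 1; II: 1; III: 1; IV: 1; V: 1; VI: 1; VII: 1.
Total = 7.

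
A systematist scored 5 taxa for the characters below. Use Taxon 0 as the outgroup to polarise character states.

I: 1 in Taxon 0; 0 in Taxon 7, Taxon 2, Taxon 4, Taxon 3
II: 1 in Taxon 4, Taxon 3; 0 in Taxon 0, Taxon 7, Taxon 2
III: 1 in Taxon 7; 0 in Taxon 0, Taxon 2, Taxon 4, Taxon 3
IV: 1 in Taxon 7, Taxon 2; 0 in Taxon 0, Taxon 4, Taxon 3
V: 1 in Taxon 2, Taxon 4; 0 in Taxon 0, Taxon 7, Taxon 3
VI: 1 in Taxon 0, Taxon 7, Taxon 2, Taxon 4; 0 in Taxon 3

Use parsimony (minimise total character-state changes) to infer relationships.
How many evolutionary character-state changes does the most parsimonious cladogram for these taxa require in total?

7

Character polarity is set by the outgroup: the derived state is whichever differs from the outgroup's state, so for I, VI the derived state is '0', and for the remaining characters it is '1'.
I (derived state '0') is shared by all ingroup taxa — unites the whole ingroup.
II: derived state '1' in Taxon 3 and Taxon 4 only — synapomorphy for {Taxon 3, Taxon 4}.
III (derived state '1') is unique to Taxon 7 (autapomorphy; uninformative for grouping).
Only Taxon 2 and Taxon 7 show the derived state '1' for IV, supporting them as a clade.
V groups Taxon 2 and Taxon 4, which is incompatible with the clades supported by the remaining characters; treating it as convergent (homoplasy) costs fewer steps than any alternative tree.
VI (derived state '0') is unique to Taxon 3 (autapomorphy; uninformative for grouping).
Most parsimonious ingroup topology: ((Taxon 7,Taxon 2),(Taxon 4,Taxon 3)).
Changes per character on this tree: I: 1; II: 1; III: 1; IV: 1; V: 2; VI: 1.
Total = 7.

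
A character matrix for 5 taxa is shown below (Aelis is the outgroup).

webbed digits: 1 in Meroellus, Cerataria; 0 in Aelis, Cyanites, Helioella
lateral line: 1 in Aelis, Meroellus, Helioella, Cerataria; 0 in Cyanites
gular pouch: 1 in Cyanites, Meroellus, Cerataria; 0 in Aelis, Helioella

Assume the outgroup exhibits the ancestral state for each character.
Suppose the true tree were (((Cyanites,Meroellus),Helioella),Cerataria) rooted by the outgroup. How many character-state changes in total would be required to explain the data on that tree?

Map each character onto (((Cyanites,Meroellus),Helioella),Cerataria) (rooted by Aelis) and count the minimum state changes it requires (Fitch parsimony):
webbed digits: 2; lateral line: 1; gular pouch: 2.
Total tree length = 5.

5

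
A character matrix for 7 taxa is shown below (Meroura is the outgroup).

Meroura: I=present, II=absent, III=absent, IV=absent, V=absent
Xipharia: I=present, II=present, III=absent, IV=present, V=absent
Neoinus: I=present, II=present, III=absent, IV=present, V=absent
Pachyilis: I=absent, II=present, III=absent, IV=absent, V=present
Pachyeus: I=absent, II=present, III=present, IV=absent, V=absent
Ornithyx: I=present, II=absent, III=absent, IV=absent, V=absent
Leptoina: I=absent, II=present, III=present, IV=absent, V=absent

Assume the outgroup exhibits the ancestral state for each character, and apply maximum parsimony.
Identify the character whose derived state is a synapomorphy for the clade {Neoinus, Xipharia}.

Character polarity is set by the outgroup: the derived state is whichever differs from the outgroup's state, so for I the derived state is 'absent', and for the remaining characters it is 'present'.
I (derived state 'absent') is shared by Leptoina, Pachyeus, and Pachyilis — a synapomorphy uniting that clade.
II (derived state 'present') is shared by Leptoina, Neoinus, Pachyeus, Pachyilis, and Xipharia — a synapomorphy uniting that clade.
III (derived state 'present') is shared by Leptoina and Pachyeus — a synapomorphy uniting that clade.
Only Neoinus and Xipharia show the derived state 'present' for IV, supporting them as a clade.
V: derived state 'present' in Pachyilis only — an autapomorphy, so it tells us nothing about relationships among taxa.
Most parsimonious ingroup topology: (((Xipharia,Neoinus),(Pachyilis,(Pachyeus,Leptoina))),Ornithyx).
The clade {Neoinus, Xipharia} is supported by IV: its derived state 'present' occurs in exactly those taxa and in no other taxon (including the outgroup).

IV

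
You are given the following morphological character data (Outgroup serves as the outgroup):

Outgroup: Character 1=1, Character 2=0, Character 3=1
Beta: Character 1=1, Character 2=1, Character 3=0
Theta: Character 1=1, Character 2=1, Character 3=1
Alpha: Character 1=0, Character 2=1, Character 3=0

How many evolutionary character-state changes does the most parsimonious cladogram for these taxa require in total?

Character polarity is set by the outgroup: the derived state is whichever differs from the outgroup's state, so for Character 1, Character 3 the derived state is '0', and for the remaining characters it is '1'.
Character 1 (derived state '0') is unique to Alpha (autapomorphy; uninformative for grouping).
Character 2 (derived state '1') is shared by all ingroup taxa — unites the whole ingroup.
Character 3: derived state '0' in Alpha and Beta only — synapomorphy for {Alpha, Beta}.
Most parsimonious ingroup topology: ((Beta,Alpha),Theta).
Changes per character on this tree: Character 1: 1; Character 2: 1; Character 3: 1.
Total = 3.

3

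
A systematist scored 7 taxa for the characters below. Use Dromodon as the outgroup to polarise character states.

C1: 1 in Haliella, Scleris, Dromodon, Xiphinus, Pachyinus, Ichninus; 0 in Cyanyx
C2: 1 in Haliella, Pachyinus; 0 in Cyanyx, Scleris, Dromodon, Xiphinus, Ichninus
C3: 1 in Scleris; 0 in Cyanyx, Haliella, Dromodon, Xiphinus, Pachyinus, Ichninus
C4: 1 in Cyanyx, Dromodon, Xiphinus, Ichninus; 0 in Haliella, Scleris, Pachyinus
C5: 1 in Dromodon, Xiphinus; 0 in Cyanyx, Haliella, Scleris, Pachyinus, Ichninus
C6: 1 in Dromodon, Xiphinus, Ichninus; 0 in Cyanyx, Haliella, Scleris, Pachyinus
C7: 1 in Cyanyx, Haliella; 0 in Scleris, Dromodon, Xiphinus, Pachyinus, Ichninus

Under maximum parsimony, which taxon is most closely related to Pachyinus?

Character polarity is set by the outgroup: the derived state is whichever differs from the outgroup's state, so for C1, C4, C5, C6 the derived state is '0', and for the remaining characters it is '1'.
C1 (derived state '0') is unique to Cyanyx (autapomorphy; uninformative for grouping).
Only Haliella and Pachyinus show the derived state '1' for C2, supporting them as a clade.
C3 (derived state '1') is unique to Scleris (autapomorphy; uninformative for grouping).
Only Haliella, Pachyinus, and Scleris show the derived state '0' for C4, supporting them as a clade.
Only Cyanyx, Haliella, Ichninus, Pachyinus, and Scleris show the derived state '0' for C5, supporting them as a clade.
Only Cyanyx, Haliella, Pachyinus, and Scleris show the derived state '0' for C6, supporting them as a clade.
C7 groups Cyanyx and Haliella, which is incompatible with the clades supported by the remaining characters; treating it as convergent (homoplasy) costs fewer steps than any alternative tree.
Most parsimonious ingroup topology: (((((Pachyinus,Haliella),Scleris),Cyanyx),Ichninus),Xiphinus).
Pachyinus and Haliella form a cherry on this tree, so they are sister taxa.

Haliella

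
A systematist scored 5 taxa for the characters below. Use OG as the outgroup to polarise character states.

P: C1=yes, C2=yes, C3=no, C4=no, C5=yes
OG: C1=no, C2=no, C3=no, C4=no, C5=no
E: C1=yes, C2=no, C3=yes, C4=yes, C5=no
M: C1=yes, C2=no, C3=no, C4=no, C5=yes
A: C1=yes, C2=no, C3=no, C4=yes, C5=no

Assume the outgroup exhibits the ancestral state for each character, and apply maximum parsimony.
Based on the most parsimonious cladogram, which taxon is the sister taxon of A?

E

The outgroup has state 'no' for every character, so 'yes' is the derived state throughout.
C1 (derived state 'yes') is shared by all ingroup taxa — unites the whole ingroup.
C2: derived state 'yes' in P only — an autapomorphy, so it tells us nothing about relationships among taxa.
C3 (derived state 'yes') is unique to E (autapomorphy; uninformative for grouping).
C4 (derived state 'yes') is shared by A and E — a synapomorphy uniting that clade.
Only M and P show the derived state 'yes' for C5, supporting them as a clade.
Most parsimonious ingroup topology: ((E,A),(P,M)).
A and E form a cherry on this tree, so they are sister taxa.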